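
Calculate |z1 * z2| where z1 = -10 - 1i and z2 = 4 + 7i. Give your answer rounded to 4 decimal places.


Step 1: |z1| = sqrt((-10)^2 + (-1)^2) = sqrt(101)
Step 2: |z2| = sqrt(4^2 + 7^2) = sqrt(65)
Step 3: |z1*z2| = |z1|*|z2| = sqrt(101) * sqrt(65) = sqrt(101 * 65) = sqrt(6565)
Step 4: = 81.0247

81.0247


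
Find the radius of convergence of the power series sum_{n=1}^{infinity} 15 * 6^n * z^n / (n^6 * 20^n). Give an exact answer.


Step 1: General term a_n = 15 * 6^n / (n^6 * 20^n)
Step 2: By the root test, |a_n|^(1/n) = 15^(1/n) * 6 / (n^(6/n) * 20) -> 6/20 as n -> infinity (since 15^(1/n) -> 1 and n^(6/n) -> 1)
Step 3: R = 1/lim|a_n|^(1/n) = 20/6 = 10/3

10/3


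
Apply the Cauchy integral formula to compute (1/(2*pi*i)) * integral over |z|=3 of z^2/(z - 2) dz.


Step 1: f(z) = z^2, a = 2 is inside |z| = 3
Step 2: By Cauchy integral formula: (1/(2pi*i)) * integral = f(a)
Step 3: f(2) = 2^2 = 4

4


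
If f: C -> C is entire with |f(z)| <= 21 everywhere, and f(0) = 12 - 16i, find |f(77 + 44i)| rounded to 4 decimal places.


Step 1: By Liouville's theorem, a bounded entire function is constant.
Step 2: f(z) = f(0) = 12 - 16i for all z.
Step 3: |f(w)| = |12 - 16i| = sqrt(144 + 256)
Step 4: = 20.0

20.0


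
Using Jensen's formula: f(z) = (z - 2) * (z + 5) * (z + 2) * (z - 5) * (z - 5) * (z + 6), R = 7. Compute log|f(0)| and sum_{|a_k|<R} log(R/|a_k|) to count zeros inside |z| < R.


Jensen's formula: (1/2pi)*integral log|f(Re^it)|dt = log|f(0)| + sum_{|a_k|<R} log(R/|a_k|)
Step 1: f(0) = (-2) * 5 * 2 * (-5) * (-5) * 6 = -3000
Step 2: log|f(0)| = log|2| + log|-5| + log|-2| + log|5| + log|5| + log|-6| = 8.0064
Step 3: Zeros inside |z| < 7: 2, -5, -2, 5, 5, -6
Step 4: Jensen sum = log(7/2) + log(7/5) + log(7/2) + log(7/5) + log(7/5) + log(7/6) = 3.6691
Step 5: n(R) = number of terms in the Jensen sum = count of zeros inside |z| < 7 = 6

6


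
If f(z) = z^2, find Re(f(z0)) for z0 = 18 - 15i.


Step 1: z0 = 18 - 15i
Step 2: z0^2 = 18^2 - (-15)^2 - 540i
Step 3: real part = 324 - 225 = 99

99


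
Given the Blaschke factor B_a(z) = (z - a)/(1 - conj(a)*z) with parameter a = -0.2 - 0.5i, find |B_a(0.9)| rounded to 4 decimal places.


Step 1: Numerator z0 - a = 0.9 - (-0.2 - 0.5i) = 1.1 + 0.5i
Step 2: Denominator 1 - conj(a)*z0 = 1 - (-0.2 + 0.5i)*0.9 = 1.18 - 0.45i
Step 3: |z0 - a|^2 = 1.1^2 + 0.5^2 = 1.46; |1 - conj(a)*z0|^2 = 1.18^2 + (-0.45)^2 = 1.5949
Step 4: |B_a(0.9)| = sqrt(1.46 / 1.5949) = sqrt(0.915418)
Step 5: = 0.9568

0.9568


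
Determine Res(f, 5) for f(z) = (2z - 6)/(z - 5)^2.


Step 1: Pole of order 2 at z = 5
Step 2: Res = lim d/dz [(z - 5)^2 * f(z)] as z -> 5
Step 3: (z - 5)^2 * f(z) = 2z - 6
Step 4: d/dz[2z - 6] = 2

2


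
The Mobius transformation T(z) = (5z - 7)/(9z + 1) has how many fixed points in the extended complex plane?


Step 1: Fixed points satisfy T(z) = z
Step 2: 9z^2 - 4z + 7 = 0
Step 3: Discriminant = (-4)^2 - 4*9*7 = -236
Step 4: Number of fixed points = 2

2


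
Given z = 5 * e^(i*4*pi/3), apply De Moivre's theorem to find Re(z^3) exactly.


Step 1: By De Moivre's theorem, z^3 = 5^3 * e^(i*3*4*pi/3) = 125 * (cos(4*pi) + i*sin(4*pi))
Step 2: |z|^3 = 5^3 = 125
Step 3: Reduce the angle mod 2*pi: 4*pi - 4*pi = 0
Step 4: cos(0) = 1
Step 5: Re(z^3) = 125 * 1 = 125

125


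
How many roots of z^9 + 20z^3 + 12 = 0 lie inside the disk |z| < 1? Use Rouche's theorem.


Step 1: On |z| = 1 the three terms have sizes |z^9| = 1^9 = 1, |20z^3| = 20*1^3 = 20, |12| = 12
Step 2: The dominant term is g(z) = 20z^3; let h(z) = z^9 + 12 so f = g + h
Step 3: On |z| = 1: |g| = 20 and |h| <= 1 + 12 = 13
Step 4: Since 20 > 13, |h| < |g| on |z| = 1, so by Rouche f has the same number of zeros as g inside |z| < 1
Step 5: g(z) = 20z^3 has 3 zeros (at the origin, multiplicity 3) inside |z| < 1. Answer = 3

3


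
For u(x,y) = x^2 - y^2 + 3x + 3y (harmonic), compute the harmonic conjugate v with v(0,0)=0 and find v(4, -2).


Step 1: v_x = -u_y = 2y - 3
Step 2: v_y = u_x = 2x + 3
Step 3: v = 2xy - 3x + 3y + C
Step 4: v(0,0) = 0 => C = 0
Step 5: v(4, -2) = -34

-34


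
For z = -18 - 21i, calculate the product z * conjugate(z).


Step 1: conj(z) = -18 + 21i
Step 2: z * conj(z) = (-18)^2 + (-21)^2
Step 3: = 324 + 441 = 765

765


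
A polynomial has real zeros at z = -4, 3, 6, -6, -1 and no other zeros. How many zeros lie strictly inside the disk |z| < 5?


Step 1: Check each root:
  z = -4: |-4| = 4 < 5
  z = 3: |3| = 3 < 5
  z = 6: |6| = 6 >= 5
  z = -6: |-6| = 6 >= 5
  z = -1: |-1| = 1 < 5
Step 2: Count = 3

3


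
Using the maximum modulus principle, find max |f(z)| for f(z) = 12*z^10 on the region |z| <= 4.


Step 1: On |z| = 4, |f(z)| = 12 * |z|^10 = 12 * 4^10
Step 2: By maximum modulus principle, maximum is on boundary.
Step 3: Maximum = 12 * 1048576 = 12582912

12582912


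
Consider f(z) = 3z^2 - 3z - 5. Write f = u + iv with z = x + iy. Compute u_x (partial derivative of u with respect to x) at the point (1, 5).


Step 1: f(z) = 3(x+iy)^2 - 3(x+iy) - 5
Step 2: u = 3(x^2 - y^2) - 3x - 5
Step 3: u_x = 6x - 3
Step 4: At (1, 5): u_x = 6 - 3 = 3

3


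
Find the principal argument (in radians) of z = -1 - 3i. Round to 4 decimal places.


Step 1: z = -1 - 3i
Step 2: arg(z) = atan2(-3, -1)
Step 3: arg(z) = -1.8925

-1.8925


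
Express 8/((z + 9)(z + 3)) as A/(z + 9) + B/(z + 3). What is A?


Step 1: Multiply both sides by (z + 9) and set z = -9
Step 2: A = 8 / (-9 + 3)
Step 3: A = 8 / (-6)
Step 4: A = -4/3

-4/3


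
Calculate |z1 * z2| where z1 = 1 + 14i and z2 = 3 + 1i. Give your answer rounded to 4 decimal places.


Step 1: |z1| = sqrt(1^2 + 14^2) = sqrt(197)
Step 2: |z2| = sqrt(3^2 + 1^2) = sqrt(10)
Step 3: |z1*z2| = |z1|*|z2| = sqrt(197) * sqrt(10) = sqrt(197 * 10) = sqrt(1970)
Step 4: = 44.3847

44.3847


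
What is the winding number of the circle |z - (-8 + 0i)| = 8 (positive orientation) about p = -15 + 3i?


Step 1: Center c = (-8, 0), radius = 8
Step 2: |p - c|^2 = (-7)^2 + 3^2 = 58
Step 3: r^2 = 64
Step 4: |p-c| < r so winding number = 1

1


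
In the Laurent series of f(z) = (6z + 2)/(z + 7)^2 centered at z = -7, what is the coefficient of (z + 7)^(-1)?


Step 1: Write the numerator in powers of (z + 7): 6z + 2 = 6(z + 7) + (6*(-7) + 2) = 6(z + 7) - 40
Step 2: Divide by (z + 7)^2: f(z) = -40(z + 7)^(-2) + 6(z + 7)^(-1)
Step 3: This finite sum is the Laurent series of f about z = -7.
Step 4: Coefficient of (z + 7)^(-1) = coefficient of (z + 7) in the re-centred numerator = 6

6


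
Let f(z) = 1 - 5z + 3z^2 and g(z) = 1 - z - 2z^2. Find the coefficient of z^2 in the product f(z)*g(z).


Step 1: z^2 term in f*g comes from: (1)*(-2z^2) + (-5z)*(-z) + (3z^2)*(1)
Step 2: = -2 + 5 + 3
Step 3: = 6

6


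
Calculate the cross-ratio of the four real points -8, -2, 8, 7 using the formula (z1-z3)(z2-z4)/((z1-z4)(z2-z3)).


Step 1: (z1-z3)(z2-z4) = (-16) * (-9) = 144
Step 2: (z1-z4)(z2-z3) = (-15) * (-10) = 150
Step 3: Cross-ratio = 144/150 = 24/25

24/25


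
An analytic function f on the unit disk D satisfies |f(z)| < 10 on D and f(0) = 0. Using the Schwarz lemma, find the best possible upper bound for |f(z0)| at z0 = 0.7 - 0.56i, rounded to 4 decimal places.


Step 1: g = f/10 maps D -> D with g(0) = 0, so by the Schwarz lemma |g(z)| <= |z|, i.e. |f(z)| <= 10|z|; this is sharp (f(z) = 10z).
Step 2: |z0|^2 = 0.7^2 + (-0.56)^2 = 0.8036
Step 3: |z0| = sqrt(0.8036) = 0.896437
Step 4: Best bound = 10 * |z0| = 10 * 0.896437 = 8.9644

8.9644


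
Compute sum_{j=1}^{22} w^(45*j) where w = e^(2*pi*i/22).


Step 1: The sum sum_{j=1}^{n} w^(k*j) equals n if n | k, else 0.
Step 2: Here n = 22, k = 45
Step 3: Does n divide k? 22 | 45 -> False
Step 4: Sum = 0

0


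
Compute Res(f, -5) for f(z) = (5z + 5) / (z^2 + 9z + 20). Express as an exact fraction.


Step 1: Q(z) = z^2 + 9z + 20 = (z + 5)(z + 4)
Step 2: Q'(z) = 2z + 9
Step 3: Q'(-5) = -1, P(-5) = -20
Step 4: Res = P(-5)/Q'(-5) = -20/(-1) = 20

20


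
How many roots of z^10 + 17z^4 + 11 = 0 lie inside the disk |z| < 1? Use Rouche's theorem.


Step 1: On |z| = 1 the three terms have sizes |z^10| = 1^10 = 1, |17z^4| = 17*1^4 = 17, |11| = 11
Step 2: The dominant term is g(z) = 17z^4; let h(z) = z^10 + 11 so f = g + h
Step 3: On |z| = 1: |g| = 17 and |h| <= 1 + 11 = 12
Step 4: Since 17 > 12, |h| < |g| on |z| = 1, so by Rouche f has the same number of zeros as g inside |z| < 1
Step 5: g(z) = 17z^4 has 4 zeros (at the origin, multiplicity 4) inside |z| < 1. Answer = 4

4


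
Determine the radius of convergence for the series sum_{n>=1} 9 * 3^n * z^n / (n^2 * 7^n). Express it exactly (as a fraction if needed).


Step 1: General term a_n = 9 * 3^n / (n^2 * 7^n)
Step 2: By the root test, |a_n|^(1/n) = 9^(1/n) * 3 / (n^(2/n) * 7) -> 3/7 as n -> infinity (since 9^(1/n) -> 1 and n^(2/n) -> 1)
Step 3: R = 1/lim|a_n|^(1/n) = 7/3

7/3


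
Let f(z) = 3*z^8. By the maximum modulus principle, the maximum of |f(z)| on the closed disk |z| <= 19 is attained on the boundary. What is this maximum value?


Step 1: On |z| = 19, |f(z)| = 3 * |z|^8 = 3 * 19^8
Step 2: By maximum modulus principle, maximum is on boundary.
Step 3: Maximum = 3 * 16983563041 = 50950689123

50950689123


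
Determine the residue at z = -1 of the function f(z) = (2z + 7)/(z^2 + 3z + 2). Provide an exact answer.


Step 1: Q(z) = z^2 + 3z + 2 = (z + 1)(z + 2)
Step 2: Q'(z) = 2z + 3
Step 3: Q'(-1) = 1, P(-1) = 5
Step 4: Res = P(-1)/Q'(-1) = 5/1 = 5

5


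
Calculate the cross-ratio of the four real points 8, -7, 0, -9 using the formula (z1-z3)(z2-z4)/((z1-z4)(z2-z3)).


Step 1: (z1-z3)(z2-z4) = 8 * 2 = 16
Step 2: (z1-z4)(z2-z3) = 17 * (-7) = -119
Step 3: Cross-ratio = -16/119 = -16/119

-16/119


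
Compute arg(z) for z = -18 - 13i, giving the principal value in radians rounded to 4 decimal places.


Step 1: z = -18 - 13i
Step 2: arg(z) = atan2(-13, -18)
Step 3: arg(z) = -2.5161

-2.5161


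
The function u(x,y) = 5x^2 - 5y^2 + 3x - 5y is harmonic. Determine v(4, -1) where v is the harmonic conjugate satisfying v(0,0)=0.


Step 1: v_x = -u_y = 10y + 5
Step 2: v_y = u_x = 10x + 3
Step 3: v = 10xy + 5x + 3y + C
Step 4: v(0,0) = 0 => C = 0
Step 5: v(4, -1) = -23

-23


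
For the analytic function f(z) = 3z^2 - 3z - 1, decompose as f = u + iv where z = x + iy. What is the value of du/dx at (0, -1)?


Step 1: f(z) = 3(x+iy)^2 - 3(x+iy) - 1
Step 2: u = 3(x^2 - y^2) - 3x - 1
Step 3: u_x = 6x - 3
Step 4: At (0, -1): u_x = 0 - 3 = -3

-3


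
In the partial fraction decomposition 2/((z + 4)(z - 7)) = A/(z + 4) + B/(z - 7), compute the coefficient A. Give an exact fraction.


Step 1: Multiply both sides by (z + 4) and set z = -4
Step 2: A = 2 / (-4 - 7)
Step 3: A = 2 / (-11)
Step 4: A = -2/11

-2/11


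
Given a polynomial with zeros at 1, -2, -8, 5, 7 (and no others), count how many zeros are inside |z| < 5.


Step 1: Check each root:
  z = 1: |1| = 1 < 5
  z = -2: |-2| = 2 < 5
  z = -8: |-8| = 8 >= 5
  z = 5: |5| = 5 >= 5
  z = 7: |7| = 7 >= 5
Step 2: Count = 2

2


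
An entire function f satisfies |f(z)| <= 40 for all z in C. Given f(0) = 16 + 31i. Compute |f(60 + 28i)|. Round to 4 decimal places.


Step 1: By Liouville's theorem, a bounded entire function is constant.
Step 2: f(z) = f(0) = 16 + 31i for all z.
Step 3: |f(w)| = |16 + 31i| = sqrt(256 + 961)
Step 4: = 34.8855

34.8855


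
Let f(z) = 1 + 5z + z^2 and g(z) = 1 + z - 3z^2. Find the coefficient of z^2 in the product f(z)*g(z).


Step 1: z^2 term in f*g comes from: (1)*(-3z^2) + (5z)*(z) + (z^2)*(1)
Step 2: = -3 + 5 + 1
Step 3: = 3

3


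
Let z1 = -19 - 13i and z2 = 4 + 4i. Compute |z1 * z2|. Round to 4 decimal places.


Step 1: |z1| = sqrt((-19)^2 + (-13)^2) = sqrt(530)
Step 2: |z2| = sqrt(4^2 + 4^2) = sqrt(32)
Step 3: |z1*z2| = |z1|*|z2| = sqrt(530) * sqrt(32) = sqrt(530 * 32) = sqrt(16960)
Step 4: = 130.2306

130.2306


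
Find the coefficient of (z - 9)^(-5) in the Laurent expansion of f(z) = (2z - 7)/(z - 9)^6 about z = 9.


Step 1: Write the numerator in powers of (z - 9): 2z - 7 = 2(z - 9) + (2*9 - 7) = 2(z - 9) + 11
Step 2: Divide by (z - 9)^6: f(z) = 11(z - 9)^(-6) + 2(z - 9)^(-5)
Step 3: This finite sum is the Laurent series of f about z = 9.
Step 4: Coefficient of (z - 9)^(-5) = coefficient of (z - 9) in the re-centred numerator = 2

2


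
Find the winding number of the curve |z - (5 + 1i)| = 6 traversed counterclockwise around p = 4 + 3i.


Step 1: Center c = (5, 1), radius = 6
Step 2: |p - c|^2 = (-1)^2 + 2^2 = 5
Step 3: r^2 = 36
Step 4: |p-c| < r so winding number = 1

1


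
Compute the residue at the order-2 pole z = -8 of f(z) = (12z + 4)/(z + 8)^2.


Step 1: Pole of order 2 at z = -8
Step 2: Res = lim d/dz [(z + 8)^2 * f(z)] as z -> -8
Step 3: (z + 8)^2 * f(z) = 12z + 4
Step 4: d/dz[12z + 4] = 12

12


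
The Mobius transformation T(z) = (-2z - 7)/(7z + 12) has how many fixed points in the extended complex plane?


Step 1: Fixed points satisfy T(z) = z
Step 2: 7z^2 + 14z + 7 = 0
Step 3: Discriminant = 14^2 - 4*7*7 = 0
Step 4: Number of fixed points = 1

1


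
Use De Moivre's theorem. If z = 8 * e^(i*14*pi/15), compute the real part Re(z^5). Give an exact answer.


Step 1: By De Moivre's theorem, z^5 = 8^5 * e^(i*5*14*pi/15) = 32768 * (cos(14*pi/3) + i*sin(14*pi/3))
Step 2: |z|^5 = 8^5 = 32768
Step 3: Reduce the angle mod 2*pi: 14*pi/3 - 4*pi = 2*pi/3
Step 4: cos(2*pi/3) = -1/2
Step 5: Re(z^5) = 32768 * (-1/2) = -16384

-16384


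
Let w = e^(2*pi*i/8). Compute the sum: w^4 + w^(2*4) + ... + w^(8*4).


Step 1: The sum sum_{j=1}^{n} w^(k*j) equals n if n | k, else 0.
Step 2: Here n = 8, k = 4
Step 3: Does n divide k? 8 | 4 -> False
Step 4: Sum = 0

0


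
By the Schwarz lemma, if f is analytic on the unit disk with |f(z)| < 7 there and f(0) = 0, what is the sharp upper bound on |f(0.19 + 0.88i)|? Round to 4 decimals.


Step 1: g = f/7 maps D -> D with g(0) = 0, so by the Schwarz lemma |g(z)| <= |z|, i.e. |f(z)| <= 7|z|; this is sharp (f(z) = 7z).
Step 2: |z0|^2 = 0.19^2 + 0.88^2 = 0.8105
Step 3: |z0| = sqrt(0.8105) = 0.900278
Step 4: Best bound = 7 * |z0| = 7 * 0.900278 = 6.3019

6.3019


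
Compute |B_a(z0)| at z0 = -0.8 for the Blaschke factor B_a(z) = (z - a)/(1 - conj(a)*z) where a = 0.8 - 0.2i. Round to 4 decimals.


Step 1: Numerator z0 - a = -0.8 - (0.8 - 0.2i) = -1.6 + 0.2i
Step 2: Denominator 1 - conj(a)*z0 = 1 - (0.8 + 0.2i)*(-0.8) = 1.64 + 0.16i
Step 3: |z0 - a|^2 = (-1.6)^2 + 0.2^2 = 2.6; |1 - conj(a)*z0|^2 = 1.64^2 + 0.16^2 = 2.7152
Step 4: |B_a(-0.8)| = sqrt(2.6 / 2.7152) = sqrt(0.957572)
Step 5: = 0.9786

0.9786


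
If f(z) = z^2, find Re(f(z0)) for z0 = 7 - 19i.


Step 1: z0 = 7 - 19i
Step 2: z0^2 = 7^2 - (-19)^2 - 266i
Step 3: real part = 49 - 361 = -312

-312


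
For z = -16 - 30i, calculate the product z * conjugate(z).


Step 1: conj(z) = -16 + 30i
Step 2: z * conj(z) = (-16)^2 + (-30)^2
Step 3: = 256 + 900 = 1156

1156


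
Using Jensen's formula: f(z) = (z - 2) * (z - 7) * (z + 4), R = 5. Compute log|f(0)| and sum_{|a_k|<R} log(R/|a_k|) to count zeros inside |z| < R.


Jensen's formula: (1/2pi)*integral log|f(Re^it)|dt = log|f(0)| + sum_{|a_k|<R} log(R/|a_k|)
Step 1: f(0) = (-2) * (-7) * 4 = 56
Step 2: log|f(0)| = log|2| + log|7| + log|-4| = 4.0254
Step 3: Zeros inside |z| < 5: 2, -4
Step 4: Jensen sum = log(5/2) + log(5/4) = 1.1394
Step 5: n(R) = number of terms in the Jensen sum = count of zeros inside |z| < 5 = 2

2


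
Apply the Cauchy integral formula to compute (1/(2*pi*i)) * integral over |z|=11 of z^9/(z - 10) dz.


Step 1: f(z) = z^9, a = 10 is inside |z| = 11
Step 2: By Cauchy integral formula: (1/(2pi*i)) * integral = f(a)
Step 3: f(10) = 10^9 = 1000000000

1000000000


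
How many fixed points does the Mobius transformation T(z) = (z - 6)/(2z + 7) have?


Step 1: Fixed points satisfy T(z) = z
Step 2: 2z^2 + 6z + 6 = 0
Step 3: Discriminant = 6^2 - 4*2*6 = -12
Step 4: Number of fixed points = 2

2


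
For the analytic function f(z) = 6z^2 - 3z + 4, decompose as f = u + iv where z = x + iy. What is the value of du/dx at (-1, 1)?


Step 1: f(z) = 6(x+iy)^2 - 3(x+iy) + 4
Step 2: u = 6(x^2 - y^2) - 3x + 4
Step 3: u_x = 12x - 3
Step 4: At (-1, 1): u_x = -12 - 3 = -15

-15


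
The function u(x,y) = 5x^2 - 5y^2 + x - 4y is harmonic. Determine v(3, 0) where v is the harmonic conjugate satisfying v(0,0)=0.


Step 1: v_x = -u_y = 10y + 4
Step 2: v_y = u_x = 10x + 1
Step 3: v = 10xy + 4x + y + C
Step 4: v(0,0) = 0 => C = 0
Step 5: v(3, 0) = 12

12


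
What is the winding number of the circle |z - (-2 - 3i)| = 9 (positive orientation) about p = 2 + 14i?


Step 1: Center c = (-2, -3), radius = 9
Step 2: |p - c|^2 = 4^2 + 17^2 = 305
Step 3: r^2 = 81
Step 4: |p-c| > r so winding number = 0

0


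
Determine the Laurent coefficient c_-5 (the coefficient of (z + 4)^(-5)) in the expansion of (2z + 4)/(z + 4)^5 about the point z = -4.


Step 1: Write the numerator in powers of (z + 4): 2z + 4 = 2(z + 4) + (2*(-4) + 4) = 2(z + 4) - 4
Step 2: Divide by (z + 4)^5: f(z) = -4(z + 4)^(-5) + 2(z + 4)^(-4)
Step 3: This finite sum is the Laurent series of f about z = -4.
Step 4: Coefficient of (z + 4)^(-5) = 2*(-4) + 4 = -4

-4


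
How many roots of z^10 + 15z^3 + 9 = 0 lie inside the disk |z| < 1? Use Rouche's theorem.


Step 1: On |z| = 1 the three terms have sizes |z^10| = 1^10 = 1, |15z^3| = 15*1^3 = 15, |9| = 9
Step 2: The dominant term is g(z) = 15z^3; let h(z) = z^10 + 9 so f = g + h
Step 3: On |z| = 1: |g| = 15 and |h| <= 1 + 9 = 10
Step 4: Since 15 > 10, |h| < |g| on |z| = 1, so by Rouche f has the same number of zeros as g inside |z| < 1
Step 5: g(z) = 15z^3 has 3 zeros (at the origin, multiplicity 3) inside |z| < 1. Answer = 3

3


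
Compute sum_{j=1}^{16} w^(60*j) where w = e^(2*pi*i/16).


Step 1: The sum sum_{j=1}^{n} w^(k*j) equals n if n | k, else 0.
Step 2: Here n = 16, k = 60
Step 3: Does n divide k? 16 | 60 -> False
Step 4: Sum = 0

0


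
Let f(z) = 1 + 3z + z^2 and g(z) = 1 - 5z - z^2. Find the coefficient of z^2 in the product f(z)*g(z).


Step 1: z^2 term in f*g comes from: (1)*(-z^2) + (3z)*(-5z) + (z^2)*(1)
Step 2: = -1 - 15 + 1
Step 3: = -15

-15


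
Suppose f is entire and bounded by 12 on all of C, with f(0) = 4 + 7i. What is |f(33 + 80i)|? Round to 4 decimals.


Step 1: By Liouville's theorem, a bounded entire function is constant.
Step 2: f(z) = f(0) = 4 + 7i for all z.
Step 3: |f(w)| = |4 + 7i| = sqrt(16 + 49)
Step 4: = 8.0623

8.0623


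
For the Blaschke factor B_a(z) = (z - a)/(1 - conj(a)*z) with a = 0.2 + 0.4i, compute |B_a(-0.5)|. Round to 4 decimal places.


Step 1: Numerator z0 - a = -0.5 - (0.2 + 0.4i) = -0.7 - 0.4i
Step 2: Denominator 1 - conj(a)*z0 = 1 - (0.2 - 0.4i)*(-0.5) = 1.1 - 0.2i
Step 3: |z0 - a|^2 = (-0.7)^2 + (-0.4)^2 = 0.65; |1 - conj(a)*z0|^2 = 1.1^2 + (-0.2)^2 = 1.25
Step 4: |B_a(-0.5)| = sqrt(0.65 / 1.25) = sqrt(0.52)
Step 5: = 0.7211

0.7211


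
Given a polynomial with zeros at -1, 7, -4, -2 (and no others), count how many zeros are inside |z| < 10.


Step 1: Check each root:
  z = -1: |-1| = 1 < 10
  z = 7: |7| = 7 < 10
  z = -4: |-4| = 4 < 10
  z = -2: |-2| = 2 < 10
Step 2: Count = 4

4


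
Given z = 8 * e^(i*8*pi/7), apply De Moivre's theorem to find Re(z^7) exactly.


Step 1: By De Moivre's theorem, z^7 = 8^7 * e^(i*7*8*pi/7) = 2097152 * (cos(8*pi) + i*sin(8*pi))
Step 2: |z|^7 = 8^7 = 2097152
Step 3: Reduce the angle mod 2*pi: 8*pi - 8*pi = 0
Step 4: cos(0) = 1
Step 5: Re(z^7) = 2097152 * 1 = 2097152

2097152


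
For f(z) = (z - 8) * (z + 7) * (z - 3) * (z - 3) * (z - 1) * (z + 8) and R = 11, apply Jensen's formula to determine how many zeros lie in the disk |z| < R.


Jensen's formula: (1/2pi)*integral log|f(Re^it)|dt = log|f(0)| + sum_{|a_k|<R} log(R/|a_k|)
Step 1: f(0) = (-8) * 7 * (-3) * (-3) * (-1) * 8 = 4032
Step 2: log|f(0)| = log|8| + log|-7| + log|3| + log|3| + log|1| + log|-8| = 8.302
Step 3: Zeros inside |z| < 11: 8, -7, 3, 3, 1, -8
Step 4: Jensen sum = log(11/8) + log(11/7) + log(11/3) + log(11/3) + log(11/1) + log(11/8) = 6.0854
Step 5: n(R) = number of terms in the Jensen sum = count of zeros inside |z| < 11 = 6

6


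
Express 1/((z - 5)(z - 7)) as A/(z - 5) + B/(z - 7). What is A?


Step 1: Multiply both sides by (z - 5) and set z = 5
Step 2: A = 1 / (5 - 7)
Step 3: A = 1 / (-2)
Step 4: A = -1/2

-1/2


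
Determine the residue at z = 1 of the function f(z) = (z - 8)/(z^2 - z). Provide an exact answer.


Step 1: Q(z) = z^2 - z = (z - 1)(z)
Step 2: Q'(z) = 2z - 1
Step 3: Q'(1) = 1, P(1) = -7
Step 4: Res = P(1)/Q'(1) = -7/1 = -7

-7


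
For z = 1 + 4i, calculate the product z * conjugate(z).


Step 1: conj(z) = 1 - 4i
Step 2: z * conj(z) = 1^2 + 4^2
Step 3: = 1 + 16 = 17

17


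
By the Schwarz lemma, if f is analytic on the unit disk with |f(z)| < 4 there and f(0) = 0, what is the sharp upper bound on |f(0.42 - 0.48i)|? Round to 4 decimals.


Step 1: g = f/4 maps D -> D with g(0) = 0, so by the Schwarz lemma |g(z)| <= |z|, i.e. |f(z)| <= 4|z|; this is sharp (f(z) = 4z).
Step 2: |z0|^2 = 0.42^2 + (-0.48)^2 = 0.4068
Step 3: |z0| = sqrt(0.4068) = 0.637809
Step 4: Best bound = 4 * |z0| = 4 * 0.637809 = 2.5512

2.5512


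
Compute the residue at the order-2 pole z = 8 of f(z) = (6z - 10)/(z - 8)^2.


Step 1: Pole of order 2 at z = 8
Step 2: Res = lim d/dz [(z - 8)^2 * f(z)] as z -> 8
Step 3: (z - 8)^2 * f(z) = 6z - 10
Step 4: d/dz[6z - 10] = 6

6


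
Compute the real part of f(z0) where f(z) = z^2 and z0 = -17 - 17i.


Step 1: z0 = -17 - 17i
Step 2: z0^2 = (-17)^2 - (-17)^2 + 578i
Step 3: real part = 289 - 289 = 0

0


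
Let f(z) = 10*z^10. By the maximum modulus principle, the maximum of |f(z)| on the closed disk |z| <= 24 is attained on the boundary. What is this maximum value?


Step 1: On |z| = 24, |f(z)| = 10 * |z|^10 = 10 * 24^10
Step 2: By maximum modulus principle, maximum is on boundary.
Step 3: Maximum = 10 * 63403380965376 = 634033809653760

634033809653760


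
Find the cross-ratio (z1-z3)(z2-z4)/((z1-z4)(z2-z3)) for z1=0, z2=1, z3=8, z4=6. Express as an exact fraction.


Step 1: (z1-z3)(z2-z4) = (-8) * (-5) = 40
Step 2: (z1-z4)(z2-z3) = (-6) * (-7) = 42
Step 3: Cross-ratio = 40/42 = 20/21

20/21


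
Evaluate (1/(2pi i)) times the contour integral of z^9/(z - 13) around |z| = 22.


Step 1: f(z) = z^9, a = 13 is inside |z| = 22
Step 2: By Cauchy integral formula: (1/(2pi*i)) * integral = f(a)
Step 3: f(13) = 13^9 = 10604499373

10604499373


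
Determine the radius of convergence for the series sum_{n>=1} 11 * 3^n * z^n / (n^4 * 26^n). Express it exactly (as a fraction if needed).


Step 1: General term a_n = 11 * 3^n / (n^4 * 26^n)
Step 2: By the root test, |a_n|^(1/n) = 11^(1/n) * 3 / (n^(4/n) * 26) -> 3/26 as n -> infinity (since 11^(1/n) -> 1 and n^(4/n) -> 1)
Step 3: R = 1/lim|a_n|^(1/n) = 26/3

26/3


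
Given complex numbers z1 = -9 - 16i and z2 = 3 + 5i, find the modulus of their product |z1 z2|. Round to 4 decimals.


Step 1: |z1| = sqrt((-9)^2 + (-16)^2) = sqrt(337)
Step 2: |z2| = sqrt(3^2 + 5^2) = sqrt(34)
Step 3: |z1*z2| = |z1|*|z2| = sqrt(337) * sqrt(34) = sqrt(337 * 34) = sqrt(11458)
Step 4: = 107.042

107.042


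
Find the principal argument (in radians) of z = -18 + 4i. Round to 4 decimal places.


Step 1: z = -18 + 4i
Step 2: arg(z) = atan2(4, -18)
Step 3: arg(z) = 2.9229

2.9229


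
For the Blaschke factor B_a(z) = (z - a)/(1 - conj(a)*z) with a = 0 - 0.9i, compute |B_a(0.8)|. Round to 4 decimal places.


Step 1: Numerator z0 - a = 0.8 - (0 - 0.9i) = 0.8 + 0.9i
Step 2: Denominator 1 - conj(a)*z0 = 1 - (0 + 0.9i)*0.8 = 1 - 0.72i
Step 3: |z0 - a|^2 = 0.8^2 + 0.9^2 = 1.45; |1 - conj(a)*z0|^2 = 1^2 + (-0.72)^2 = 1.5184
Step 4: |B_a(0.8)| = sqrt(1.45 / 1.5184) = sqrt(0.954953)
Step 5: = 0.9772

0.9772


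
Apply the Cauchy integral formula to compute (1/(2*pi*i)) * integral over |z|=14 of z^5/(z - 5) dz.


Step 1: f(z) = z^5, a = 5 is inside |z| = 14
Step 2: By Cauchy integral formula: (1/(2pi*i)) * integral = f(a)
Step 3: f(5) = 5^5 = 3125

3125


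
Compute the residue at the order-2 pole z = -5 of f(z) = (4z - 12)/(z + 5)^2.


Step 1: Pole of order 2 at z = -5
Step 2: Res = lim d/dz [(z + 5)^2 * f(z)] as z -> -5
Step 3: (z + 5)^2 * f(z) = 4z - 12
Step 4: d/dz[4z - 12] = 4

4


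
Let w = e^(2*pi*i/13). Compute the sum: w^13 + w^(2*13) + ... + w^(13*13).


Step 1: The sum sum_{j=1}^{n} w^(k*j) equals n if n | k, else 0.
Step 2: Here n = 13, k = 13
Step 3: Does n divide k? 13 | 13 -> True
Step 4: Sum = 13

13


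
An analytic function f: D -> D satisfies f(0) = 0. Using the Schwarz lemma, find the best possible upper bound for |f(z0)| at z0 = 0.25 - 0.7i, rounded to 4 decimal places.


Step 1: Schwarz lemma: if f: D -> D is analytic with f(0) = 0, then |f(z)| <= |z| for all z in D, and this is sharp (f(z) = z).
Step 2: |z0|^2 = 0.25^2 + (-0.7)^2 = 0.5525
Step 3: |z0| = sqrt(0.5525) = 0.743303
Step 4: Best bound = |z0| = 0.7433

0.7433


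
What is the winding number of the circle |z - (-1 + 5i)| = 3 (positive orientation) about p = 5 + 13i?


Step 1: Center c = (-1, 5), radius = 3
Step 2: |p - c|^2 = 6^2 + 8^2 = 100
Step 3: r^2 = 9
Step 4: |p-c| > r so winding number = 0

0


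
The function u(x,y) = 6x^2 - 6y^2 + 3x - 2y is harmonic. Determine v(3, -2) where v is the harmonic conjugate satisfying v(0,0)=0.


Step 1: v_x = -u_y = 12y + 2
Step 2: v_y = u_x = 12x + 3
Step 3: v = 12xy + 2x + 3y + C
Step 4: v(0,0) = 0 => C = 0
Step 5: v(3, -2) = -72

-72


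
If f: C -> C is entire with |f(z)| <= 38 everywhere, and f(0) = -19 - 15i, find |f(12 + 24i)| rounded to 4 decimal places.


Step 1: By Liouville's theorem, a bounded entire function is constant.
Step 2: f(z) = f(0) = -19 - 15i for all z.
Step 3: |f(w)| = |-19 - 15i| = sqrt(361 + 225)
Step 4: = 24.2074

24.2074


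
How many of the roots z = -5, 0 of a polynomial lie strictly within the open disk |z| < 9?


Step 1: Check each root:
  z = -5: |-5| = 5 < 9
  z = 0: |0| = 0 < 9
Step 2: Count = 2

2


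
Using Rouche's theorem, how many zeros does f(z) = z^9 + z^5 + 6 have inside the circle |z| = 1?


Step 1: On |z| = 1 the three terms have sizes |z^9| = 1^9 = 1, |z^5| = 1^5 = 1, |6| = 6
Step 2: The dominant term is g(z) = 6; let h(z) = z^9 + z^5 so f = g + h
Step 3: On |z| = 1: |g| = 6 and |h| <= 1 + 1 = 2
Step 4: Since 6 > 2, |h| < |g| on |z| = 1, so by Rouche f has the same number of zeros as g inside |z| < 1
Step 5: g(z) = 6 is a nonzero constant with no zeros inside |z| < 1. Answer = 0

0


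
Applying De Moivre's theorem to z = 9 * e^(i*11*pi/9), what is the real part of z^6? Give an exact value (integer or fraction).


Step 1: By De Moivre's theorem, z^6 = 9^6 * e^(i*6*11*pi/9) = 531441 * (cos(22*pi/3) + i*sin(22*pi/3))
Step 2: |z|^6 = 9^6 = 531441
Step 3: Reduce the angle mod 2*pi: 22*pi/3 - 6*pi = 4*pi/3
Step 4: cos(4*pi/3) = -1/2
Step 5: Re(z^6) = 531441 * (-1/2) = -531441/2

-531441/2


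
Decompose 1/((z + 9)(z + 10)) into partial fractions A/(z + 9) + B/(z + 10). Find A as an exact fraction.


Step 1: Multiply both sides by (z + 9) and set z = -9
Step 2: A = 1 / (-9 + 10)
Step 3: A = 1 / 1
Step 4: A = 1

1


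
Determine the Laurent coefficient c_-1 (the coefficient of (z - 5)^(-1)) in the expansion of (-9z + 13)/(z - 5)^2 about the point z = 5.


Step 1: Write the numerator in powers of (z - 5): -9z + 13 = -9(z - 5) + (-9*5 + 13) = -9(z - 5) - 32
Step 2: Divide by (z - 5)^2: f(z) = -32(z - 5)^(-2) - 9(z - 5)^(-1)
Step 3: This finite sum is the Laurent series of f about z = 5.
Step 4: Coefficient of (z - 5)^(-1) = coefficient of (z - 5) in the re-centred numerator = -9

-9


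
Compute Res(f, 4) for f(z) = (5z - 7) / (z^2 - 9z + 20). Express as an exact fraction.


Step 1: Q(z) = z^2 - 9z + 20 = (z - 4)(z - 5)
Step 2: Q'(z) = 2z - 9
Step 3: Q'(4) = -1, P(4) = 13
Step 4: Res = P(4)/Q'(4) = 13/(-1) = -13

-13


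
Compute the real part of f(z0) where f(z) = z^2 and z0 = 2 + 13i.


Step 1: z0 = 2 + 13i
Step 2: z0^2 = 2^2 - 13^2 + 52i
Step 3: real part = 4 - 169 = -165

-165


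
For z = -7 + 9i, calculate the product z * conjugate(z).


Step 1: conj(z) = -7 - 9i
Step 2: z * conj(z) = (-7)^2 + 9^2
Step 3: = 49 + 81 = 130

130


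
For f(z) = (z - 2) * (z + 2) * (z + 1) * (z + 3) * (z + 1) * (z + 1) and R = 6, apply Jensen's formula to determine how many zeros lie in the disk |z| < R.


Jensen's formula: (1/2pi)*integral log|f(Re^it)|dt = log|f(0)| + sum_{|a_k|<R} log(R/|a_k|)
Step 1: f(0) = (-2) * 2 * 1 * 3 * 1 * 1 = -12
Step 2: log|f(0)| = log|2| + log|-2| + log|-1| + log|-3| + log|-1| + log|-1| = 2.4849
Step 3: Zeros inside |z| < 6: 2, -2, -1, -3, -1, -1
Step 4: Jensen sum = log(6/2) + log(6/2) + log(6/1) + log(6/3) + log(6/1) + log(6/1) = 8.2657
Step 5: n(R) = number of terms in the Jensen sum = count of zeros inside |z| < 6 = 6

6


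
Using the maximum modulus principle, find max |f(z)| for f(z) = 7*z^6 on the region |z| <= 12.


Step 1: On |z| = 12, |f(z)| = 7 * |z|^6 = 7 * 12^6
Step 2: By maximum modulus principle, maximum is on boundary.
Step 3: Maximum = 7 * 2985984 = 20901888

20901888


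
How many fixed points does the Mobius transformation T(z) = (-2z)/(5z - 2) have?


Step 1: Fixed points satisfy T(z) = z
Step 2: 5z^2 = 0
Step 3: Discriminant = 0^2 - 4*5*0 = 0
Step 4: Number of fixed points = 1

1


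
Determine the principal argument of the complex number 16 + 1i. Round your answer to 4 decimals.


Step 1: z = 16 + 1i
Step 2: arg(z) = atan2(1, 16)
Step 3: arg(z) = 0.0624

0.0624


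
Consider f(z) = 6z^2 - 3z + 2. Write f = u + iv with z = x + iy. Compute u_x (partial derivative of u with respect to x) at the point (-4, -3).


Step 1: f(z) = 6(x+iy)^2 - 3(x+iy) + 2
Step 2: u = 6(x^2 - y^2) - 3x + 2
Step 3: u_x = 12x - 3
Step 4: At (-4, -3): u_x = -48 - 3 = -51

-51


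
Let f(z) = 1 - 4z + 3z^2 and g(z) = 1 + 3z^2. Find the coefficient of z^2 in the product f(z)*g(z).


Step 1: z^2 term in f*g comes from: (1)*(3z^2) + (-4z)*(0) + (3z^2)*(1)
Step 2: = 3 + 0 + 3
Step 3: = 6

6


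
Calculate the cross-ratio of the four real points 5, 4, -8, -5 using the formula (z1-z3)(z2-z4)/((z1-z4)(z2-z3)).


Step 1: (z1-z3)(z2-z4) = 13 * 9 = 117
Step 2: (z1-z4)(z2-z3) = 10 * 12 = 120
Step 3: Cross-ratio = 117/120 = 39/40

39/40


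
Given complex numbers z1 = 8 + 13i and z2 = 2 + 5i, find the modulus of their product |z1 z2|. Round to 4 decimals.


Step 1: |z1| = sqrt(8^2 + 13^2) = sqrt(233)
Step 2: |z2| = sqrt(2^2 + 5^2) = sqrt(29)
Step 3: |z1*z2| = |z1|*|z2| = sqrt(233) * sqrt(29) = sqrt(233 * 29) = sqrt(6757)
Step 4: = 82.201

82.201


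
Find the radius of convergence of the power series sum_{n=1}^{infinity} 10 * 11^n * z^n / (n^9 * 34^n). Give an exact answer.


Step 1: General term a_n = 10 * 11^n / (n^9 * 34^n)
Step 2: By the root test, |a_n|^(1/n) = 10^(1/n) * 11 / (n^(9/n) * 34) -> 11/34 as n -> infinity (since 10^(1/n) -> 1 and n^(9/n) -> 1)
Step 3: R = 1/lim|a_n|^(1/n) = 34/11

34/11


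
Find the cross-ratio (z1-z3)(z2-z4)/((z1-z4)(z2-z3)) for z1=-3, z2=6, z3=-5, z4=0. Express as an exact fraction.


Step 1: (z1-z3)(z2-z4) = 2 * 6 = 12
Step 2: (z1-z4)(z2-z3) = (-3) * 11 = -33
Step 3: Cross-ratio = -12/33 = -4/11

-4/11


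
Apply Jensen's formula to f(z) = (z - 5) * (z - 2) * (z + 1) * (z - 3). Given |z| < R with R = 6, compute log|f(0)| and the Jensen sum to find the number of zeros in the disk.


Jensen's formula: (1/2pi)*integral log|f(Re^it)|dt = log|f(0)| + sum_{|a_k|<R} log(R/|a_k|)
Step 1: f(0) = (-5) * (-2) * 1 * (-3) = -30
Step 2: log|f(0)| = log|5| + log|2| + log|-1| + log|3| = 3.4012
Step 3: Zeros inside |z| < 6: 5, 2, -1, 3
Step 4: Jensen sum = log(6/5) + log(6/2) + log(6/1) + log(6/3) = 3.7658
Step 5: n(R) = number of terms in the Jensen sum = count of zeros inside |z| < 6 = 4

4


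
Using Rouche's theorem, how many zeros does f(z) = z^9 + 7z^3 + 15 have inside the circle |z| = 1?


Step 1: On |z| = 1 the three terms have sizes |z^9| = 1^9 = 1, |7z^3| = 7*1^3 = 7, |15| = 15
Step 2: The dominant term is g(z) = 15; let h(z) = z^9 + 7z^3 so f = g + h
Step 3: On |z| = 1: |g| = 15 and |h| <= 1 + 7 = 8
Step 4: Since 15 > 8, |h| < |g| on |z| = 1, so by Rouche f has the same number of zeros as g inside |z| < 1
Step 5: g(z) = 15 is a nonzero constant with no zeros inside |z| < 1. Answer = 0

0


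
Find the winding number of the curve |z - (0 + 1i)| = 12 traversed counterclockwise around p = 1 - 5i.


Step 1: Center c = (0, 1), radius = 12
Step 2: |p - c|^2 = 1^2 + (-6)^2 = 37
Step 3: r^2 = 144
Step 4: |p-c| < r so winding number = 1

1


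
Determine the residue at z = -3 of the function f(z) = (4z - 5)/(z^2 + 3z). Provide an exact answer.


Step 1: Q(z) = z^2 + 3z = (z + 3)(z)
Step 2: Q'(z) = 2z + 3
Step 3: Q'(-3) = -3, P(-3) = -17
Step 4: Res = P(-3)/Q'(-3) = -17/(-3) = 17/3

17/3


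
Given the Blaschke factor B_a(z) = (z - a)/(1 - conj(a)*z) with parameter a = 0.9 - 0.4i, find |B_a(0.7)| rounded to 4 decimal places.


Step 1: Numerator z0 - a = 0.7 - (0.9 - 0.4i) = -0.2 + 0.4i
Step 2: Denominator 1 - conj(a)*z0 = 1 - (0.9 + 0.4i)*0.7 = 0.37 - 0.28i
Step 3: |z0 - a|^2 = (-0.2)^2 + 0.4^2 = 0.2; |1 - conj(a)*z0|^2 = 0.37^2 + (-0.28)^2 = 0.2153
Step 4: |B_a(0.7)| = sqrt(0.2 / 0.2153) = sqrt(0.928936)
Step 5: = 0.9638

0.9638


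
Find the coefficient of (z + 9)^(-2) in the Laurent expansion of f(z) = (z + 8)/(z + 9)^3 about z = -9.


Step 1: Write the numerator in powers of (z + 9): z + 8 = (z + 9) + (1*(-9) + 8) = (z + 9) - 1
Step 2: Divide by (z + 9)^3: f(z) = -(z + 9)^(-3) + (z + 9)^(-2)
Step 3: This finite sum is the Laurent series of f about z = -9.
Step 4: Coefficient of (z + 9)^(-2) = coefficient of (z + 9) in the re-centred numerator = 1

1


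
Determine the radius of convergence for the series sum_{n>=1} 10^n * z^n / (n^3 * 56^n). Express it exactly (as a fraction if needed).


Step 1: General term a_n = 10^n / (n^3 * 56^n)
Step 2: By the root test, |a_n|^(1/n) = 10 / (n^(3/n) * 56) -> 10/56 as n -> infinity (since n^(3/n) -> 1)
Step 3: R = 1/lim|a_n|^(1/n) = 56/10 = 28/5

28/5


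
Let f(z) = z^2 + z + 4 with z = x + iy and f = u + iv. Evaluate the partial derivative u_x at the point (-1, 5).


Step 1: f(z) = (x+iy)^2 + (x+iy) + 4
Step 2: u = (x^2 - y^2) + x + 4
Step 3: u_x = 2x + 1
Step 4: At (-1, 5): u_x = -2 + 1 = -1

-1


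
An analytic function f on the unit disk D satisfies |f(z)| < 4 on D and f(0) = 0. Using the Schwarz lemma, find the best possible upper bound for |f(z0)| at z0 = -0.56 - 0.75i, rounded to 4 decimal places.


Step 1: g = f/4 maps D -> D with g(0) = 0, so by the Schwarz lemma |g(z)| <= |z|, i.e. |f(z)| <= 4|z|; this is sharp (f(z) = 4z).
Step 2: |z0|^2 = (-0.56)^2 + (-0.75)^2 = 0.8761
Step 3: |z0| = sqrt(0.8761) = 0.936002
Step 4: Best bound = 4 * |z0| = 4 * 0.936002 = 3.744

3.744


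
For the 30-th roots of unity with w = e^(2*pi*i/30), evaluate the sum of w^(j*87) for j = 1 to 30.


Step 1: The sum sum_{j=1}^{n} w^(k*j) equals n if n | k, else 0.
Step 2: Here n = 30, k = 87
Step 3: Does n divide k? 30 | 87 -> False
Step 4: Sum = 0

0


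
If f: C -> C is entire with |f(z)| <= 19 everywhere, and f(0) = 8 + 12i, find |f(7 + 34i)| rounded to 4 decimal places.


Step 1: By Liouville's theorem, a bounded entire function is constant.
Step 2: f(z) = f(0) = 8 + 12i for all z.
Step 3: |f(w)| = |8 + 12i| = sqrt(64 + 144)
Step 4: = 14.4222

14.4222


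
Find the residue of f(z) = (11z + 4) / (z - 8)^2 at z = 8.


Step 1: Pole of order 2 at z = 8
Step 2: Res = lim d/dz [(z - 8)^2 * f(z)] as z -> 8
Step 3: (z - 8)^2 * f(z) = 11z + 4
Step 4: d/dz[11z + 4] = 11

11


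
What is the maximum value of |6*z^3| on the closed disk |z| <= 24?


Step 1: On |z| = 24, |f(z)| = 6 * |z|^3 = 6 * 24^3
Step 2: By maximum modulus principle, maximum is on boundary.
Step 3: Maximum = 6 * 13824 = 82944

82944


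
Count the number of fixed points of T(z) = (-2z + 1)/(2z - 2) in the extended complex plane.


Step 1: Fixed points satisfy T(z) = z
Step 2: 2z^2 - 1 = 0
Step 3: Discriminant = 0^2 - 4*2*(-1) = 8
Step 4: Number of fixed points = 2

2


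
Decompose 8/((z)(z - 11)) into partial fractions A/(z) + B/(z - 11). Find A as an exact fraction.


Step 1: Multiply both sides by (z) and set z = 0
Step 2: A = 8 / (0 - 11)
Step 3: A = 8 / (-11)
Step 4: A = -8/11

-8/11


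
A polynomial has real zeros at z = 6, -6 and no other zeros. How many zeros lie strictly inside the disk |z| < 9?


Step 1: Check each root:
  z = 6: |6| = 6 < 9
  z = -6: |-6| = 6 < 9
Step 2: Count = 2

2


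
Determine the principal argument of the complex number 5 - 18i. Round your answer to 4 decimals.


Step 1: z = 5 - 18i
Step 2: arg(z) = atan2(-18, 5)
Step 3: arg(z) = -1.2998

-1.2998


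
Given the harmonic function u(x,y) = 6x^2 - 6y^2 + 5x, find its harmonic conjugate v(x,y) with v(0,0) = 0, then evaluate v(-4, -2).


Step 1: v_x = -u_y = 12y + 0
Step 2: v_y = u_x = 12x + 5
Step 3: v = 12xy + 5y + C
Step 4: v(0,0) = 0 => C = 0
Step 5: v(-4, -2) = 86

86


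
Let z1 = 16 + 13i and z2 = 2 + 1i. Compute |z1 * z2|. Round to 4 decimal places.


Step 1: |z1| = sqrt(16^2 + 13^2) = sqrt(425)
Step 2: |z2| = sqrt(2^2 + 1^2) = sqrt(5)
Step 3: |z1*z2| = |z1|*|z2| = sqrt(425) * sqrt(5) = sqrt(425 * 5) = sqrt(2125)
Step 4: = 46.0977

46.0977


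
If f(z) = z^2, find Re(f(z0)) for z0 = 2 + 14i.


Step 1: z0 = 2 + 14i
Step 2: z0^2 = 2^2 - 14^2 + 56i
Step 3: real part = 4 - 196 = -192

-192


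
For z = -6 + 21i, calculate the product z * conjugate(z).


Step 1: conj(z) = -6 - 21i
Step 2: z * conj(z) = (-6)^2 + 21^2
Step 3: = 36 + 441 = 477

477


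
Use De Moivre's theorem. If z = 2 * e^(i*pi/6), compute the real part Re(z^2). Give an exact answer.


Step 1: By De Moivre's theorem, z^2 = 2^2 * e^(i*2*pi/6) = 4 * (cos(pi/3) + i*sin(pi/3))
Step 2: |z|^2 = 2^2 = 4
Step 3: The angle pi/3 already lies in [0, 2*pi)
Step 4: cos(pi/3) = 1/2
Step 5: Re(z^2) = 4 * 1/2 = 2

2


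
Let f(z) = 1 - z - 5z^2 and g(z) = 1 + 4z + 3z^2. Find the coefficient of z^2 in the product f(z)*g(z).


Step 1: z^2 term in f*g comes from: (1)*(3z^2) + (-z)*(4z) + (-5z^2)*(1)
Step 2: = 3 - 4 - 5
Step 3: = -6

-6


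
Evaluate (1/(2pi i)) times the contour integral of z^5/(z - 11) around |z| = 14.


Step 1: f(z) = z^5, a = 11 is inside |z| = 14
Step 2: By Cauchy integral formula: (1/(2pi*i)) * integral = f(a)
Step 3: f(11) = 11^5 = 161051

161051


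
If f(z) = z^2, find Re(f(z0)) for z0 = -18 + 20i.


Step 1: z0 = -18 + 20i
Step 2: z0^2 = (-18)^2 - 20^2 - 720i
Step 3: real part = 324 - 400 = -76

-76


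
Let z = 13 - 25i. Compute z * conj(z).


Step 1: conj(z) = 13 + 25i
Step 2: z * conj(z) = 13^2 + (-25)^2
Step 3: = 169 + 625 = 794

794


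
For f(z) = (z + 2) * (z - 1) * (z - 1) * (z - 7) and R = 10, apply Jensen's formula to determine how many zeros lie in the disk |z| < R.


Jensen's formula: (1/2pi)*integral log|f(Re^it)|dt = log|f(0)| + sum_{|a_k|<R} log(R/|a_k|)
Step 1: f(0) = 2 * (-1) * (-1) * (-7) = -14
Step 2: log|f(0)| = log|-2| + log|1| + log|1| + log|7| = 2.6391
Step 3: Zeros inside |z| < 10: -2, 1, 1, 7
Step 4: Jensen sum = log(10/2) + log(10/1) + log(10/1) + log(10/7) = 6.5713
Step 5: n(R) = number of terms in the Jensen sum = count of zeros inside |z| < 10 = 4

4


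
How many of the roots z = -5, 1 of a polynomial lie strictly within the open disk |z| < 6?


Step 1: Check each root:
  z = -5: |-5| = 5 < 6
  z = 1: |1| = 1 < 6
Step 2: Count = 2

2


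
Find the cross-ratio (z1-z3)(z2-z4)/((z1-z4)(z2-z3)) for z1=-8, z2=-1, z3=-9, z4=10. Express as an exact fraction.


Step 1: (z1-z3)(z2-z4) = 1 * (-11) = -11
Step 2: (z1-z4)(z2-z3) = (-18) * 8 = -144
Step 3: Cross-ratio = 11/144 = 11/144

11/144


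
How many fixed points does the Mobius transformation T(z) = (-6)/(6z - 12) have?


Step 1: Fixed points satisfy T(z) = z
Step 2: 6z^2 - 12z + 6 = 0
Step 3: Discriminant = (-12)^2 - 4*6*6 = 0
Step 4: Number of fixed points = 1

1
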